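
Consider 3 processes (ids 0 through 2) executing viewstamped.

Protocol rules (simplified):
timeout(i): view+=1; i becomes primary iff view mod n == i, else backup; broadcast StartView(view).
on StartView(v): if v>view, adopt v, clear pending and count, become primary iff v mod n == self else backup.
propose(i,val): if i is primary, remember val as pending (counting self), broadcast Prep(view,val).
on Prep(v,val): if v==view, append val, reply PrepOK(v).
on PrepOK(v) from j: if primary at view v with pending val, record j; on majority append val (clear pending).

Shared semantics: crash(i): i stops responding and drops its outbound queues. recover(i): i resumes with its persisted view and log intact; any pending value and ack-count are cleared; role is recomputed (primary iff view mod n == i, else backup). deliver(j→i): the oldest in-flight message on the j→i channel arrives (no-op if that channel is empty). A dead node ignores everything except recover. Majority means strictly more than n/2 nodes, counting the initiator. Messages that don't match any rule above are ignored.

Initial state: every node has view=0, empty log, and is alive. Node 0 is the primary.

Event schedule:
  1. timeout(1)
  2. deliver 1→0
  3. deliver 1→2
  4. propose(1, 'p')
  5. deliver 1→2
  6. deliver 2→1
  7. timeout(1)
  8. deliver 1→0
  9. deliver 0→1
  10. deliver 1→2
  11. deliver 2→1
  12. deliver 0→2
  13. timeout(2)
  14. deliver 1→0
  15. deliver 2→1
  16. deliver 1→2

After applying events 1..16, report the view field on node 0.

1. timeout(1):  <1:prim v1 ->
2. deliver 1→0:  <0:back v1 ->
3. deliver 1→2:  <2:back v1 ->
4. propose(1,'p'):  nop
5. deliver 1→2:  <2:back v1 p>
6. deliver 2→1:  <1:prim v1 p>
7. timeout(1):  <1:back v2 p>
8. deliver 1→0:  <0:back v1 p>
9. deliver 0→1:  nop
10. deliver 1→2:  <2:prim v2 p>
11. deliver 2→1:  nop
12. deliver 0→2:  nop
13. timeout(2):  <2:back v3 p>
14. deliver 1→0:  <0:back v2 p>
15. deliver 2→1:  <1:back v3 p>
16. deliver 1→2:  nop

2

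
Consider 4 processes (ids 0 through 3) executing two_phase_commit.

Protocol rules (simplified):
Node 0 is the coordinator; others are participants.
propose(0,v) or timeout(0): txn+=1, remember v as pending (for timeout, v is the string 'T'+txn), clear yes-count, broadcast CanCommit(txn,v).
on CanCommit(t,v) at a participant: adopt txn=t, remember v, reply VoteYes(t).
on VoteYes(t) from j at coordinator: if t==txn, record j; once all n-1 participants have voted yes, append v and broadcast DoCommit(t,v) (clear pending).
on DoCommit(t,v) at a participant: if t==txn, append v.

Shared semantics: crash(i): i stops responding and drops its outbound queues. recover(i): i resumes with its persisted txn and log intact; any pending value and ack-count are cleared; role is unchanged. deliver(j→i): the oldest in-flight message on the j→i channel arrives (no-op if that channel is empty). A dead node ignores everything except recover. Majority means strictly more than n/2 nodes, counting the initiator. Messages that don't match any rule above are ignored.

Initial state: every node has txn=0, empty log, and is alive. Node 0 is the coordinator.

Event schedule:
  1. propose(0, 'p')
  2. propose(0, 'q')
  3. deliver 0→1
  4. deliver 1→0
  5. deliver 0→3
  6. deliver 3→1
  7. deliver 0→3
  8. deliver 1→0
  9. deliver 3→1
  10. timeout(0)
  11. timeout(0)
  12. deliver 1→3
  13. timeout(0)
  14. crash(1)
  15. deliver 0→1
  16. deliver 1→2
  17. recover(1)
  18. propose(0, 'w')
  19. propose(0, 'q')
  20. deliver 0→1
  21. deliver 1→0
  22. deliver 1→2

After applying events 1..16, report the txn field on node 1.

1

[1] propose(0,'p') → N0(coor t1 [-])
[2] propose(0,'q') → N0(coor t2 [-])
[3] deliver 0→1 → N1(part t1 [-])
[4] deliver 1→0 → ∅
[5] deliver 0→3 → N3(part t1 [-])
[6] deliver 3→1 → ∅
[7] deliver 0→3 → N3(part t2 [-])
[8] deliver 1→0 → ∅
[9] deliver 3→1 → ∅
[10] timeout(0) → N0(coor t3 [-])
[11] timeout(0) → N0(coor t4 [-])
[12] deliver 1→3 → ∅
[13] timeout(0) → N0(coor t5 [-])
[14] crash(1) → N1(✗part t1 [-])
[15] deliver 0→1 → ∅
[16] deliver 1→2 → ∅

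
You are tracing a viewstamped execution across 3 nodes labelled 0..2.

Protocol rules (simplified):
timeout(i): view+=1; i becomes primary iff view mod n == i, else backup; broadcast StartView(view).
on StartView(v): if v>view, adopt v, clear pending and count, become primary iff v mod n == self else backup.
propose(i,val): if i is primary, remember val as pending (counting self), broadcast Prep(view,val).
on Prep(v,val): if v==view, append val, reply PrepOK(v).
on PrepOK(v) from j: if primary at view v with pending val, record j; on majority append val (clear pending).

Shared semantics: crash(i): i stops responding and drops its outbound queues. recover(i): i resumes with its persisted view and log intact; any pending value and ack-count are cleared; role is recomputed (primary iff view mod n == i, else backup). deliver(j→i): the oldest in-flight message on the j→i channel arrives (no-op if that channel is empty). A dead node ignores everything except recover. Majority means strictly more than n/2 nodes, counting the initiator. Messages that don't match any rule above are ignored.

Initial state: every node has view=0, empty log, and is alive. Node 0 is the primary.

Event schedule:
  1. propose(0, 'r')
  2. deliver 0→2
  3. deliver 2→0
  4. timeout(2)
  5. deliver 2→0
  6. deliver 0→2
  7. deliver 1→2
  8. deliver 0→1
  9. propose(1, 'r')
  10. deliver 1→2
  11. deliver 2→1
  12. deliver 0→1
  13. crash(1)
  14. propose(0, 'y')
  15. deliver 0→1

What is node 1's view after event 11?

1. propose(0,'r'):  nop
2. deliver 0→2:  <2:back v0 r>
3. deliver 2→0:  <0:prim v0 r>
4. timeout(2):  <2:back v1 r>
5. deliver 2→0:  <0:back v1 r>
6. deliver 0→2:  nop
7. deliver 1→2:  nop
8. deliver 0→1:  <1:back v0 r>
9. propose(1,'r'):  nop
10. deliver 1→2:  nop
11. deliver 2→1:  <1:prim v1 r>

1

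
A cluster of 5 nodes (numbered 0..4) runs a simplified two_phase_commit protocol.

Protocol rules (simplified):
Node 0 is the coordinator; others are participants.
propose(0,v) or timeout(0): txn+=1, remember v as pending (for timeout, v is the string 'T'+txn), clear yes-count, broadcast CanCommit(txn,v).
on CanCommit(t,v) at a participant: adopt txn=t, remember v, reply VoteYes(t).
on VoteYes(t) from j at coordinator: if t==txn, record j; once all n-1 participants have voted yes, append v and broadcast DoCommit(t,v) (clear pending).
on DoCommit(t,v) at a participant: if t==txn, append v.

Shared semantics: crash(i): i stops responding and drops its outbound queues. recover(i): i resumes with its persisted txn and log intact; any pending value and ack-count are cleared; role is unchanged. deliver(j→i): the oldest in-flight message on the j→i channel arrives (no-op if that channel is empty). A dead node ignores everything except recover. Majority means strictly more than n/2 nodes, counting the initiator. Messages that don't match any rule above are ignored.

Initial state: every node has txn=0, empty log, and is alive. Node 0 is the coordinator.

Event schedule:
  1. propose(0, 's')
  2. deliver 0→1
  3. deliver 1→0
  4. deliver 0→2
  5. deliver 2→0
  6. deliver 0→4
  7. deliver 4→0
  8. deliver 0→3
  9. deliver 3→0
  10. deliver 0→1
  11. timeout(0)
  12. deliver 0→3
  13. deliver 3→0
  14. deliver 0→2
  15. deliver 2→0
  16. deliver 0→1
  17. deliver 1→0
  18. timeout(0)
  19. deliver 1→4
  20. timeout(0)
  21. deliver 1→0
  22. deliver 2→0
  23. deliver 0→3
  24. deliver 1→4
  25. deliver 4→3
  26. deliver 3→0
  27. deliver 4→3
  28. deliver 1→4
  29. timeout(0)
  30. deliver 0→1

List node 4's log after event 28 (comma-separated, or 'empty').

after 1 — propose(0,'s'): n0:coor/t1/[-]
after 2 — deliver 0→1: n1:part/t1/[-]
after 3 — deliver 1→0: ·
after 4 — deliver 0→2: n2:part/t1/[-]
after 5 — deliver 2→0: ·
after 6 — deliver 0→4: n4:part/t1/[-]
after 7 — deliver 4→0: ·
after 8 — deliver 0→3: n3:part/t1/[-]
after 9 — deliver 3→0: n0:coor/t1/[s]
after 10 — deliver 0→1: n1:part/t1/[s]
after 11 — timeout(0): n0:coor/t2/[s]
after 12 — deliver 0→3: n3:part/t1/[s]
after 13 — deliver 3→0: ·
after 14 — deliver 0→2: n2:part/t1/[s]
after 15 — deliver 2→0: ·
after 16 — deliver 0→1: n1:part/t2/[s]
after 17 — deliver 1→0: ·
after 18 — timeout(0): n0:coor/t3/[s]
after 19 — deliver 1→4: ·
after 20 — timeout(0): n0:coor/t4/[s]
after 21 — deliver 1→0: ·
after 22 — deliver 2→0: ·
after 23 — deliver 0→3: n3:part/t2/[s]
after 24 — deliver 1→4: ·
after 25 — deliver 4→3: ·
after 26 — deliver 3→0: ·
after 27 — deliver 4→3: ·
after 28 — deliver 1→4: ·

empty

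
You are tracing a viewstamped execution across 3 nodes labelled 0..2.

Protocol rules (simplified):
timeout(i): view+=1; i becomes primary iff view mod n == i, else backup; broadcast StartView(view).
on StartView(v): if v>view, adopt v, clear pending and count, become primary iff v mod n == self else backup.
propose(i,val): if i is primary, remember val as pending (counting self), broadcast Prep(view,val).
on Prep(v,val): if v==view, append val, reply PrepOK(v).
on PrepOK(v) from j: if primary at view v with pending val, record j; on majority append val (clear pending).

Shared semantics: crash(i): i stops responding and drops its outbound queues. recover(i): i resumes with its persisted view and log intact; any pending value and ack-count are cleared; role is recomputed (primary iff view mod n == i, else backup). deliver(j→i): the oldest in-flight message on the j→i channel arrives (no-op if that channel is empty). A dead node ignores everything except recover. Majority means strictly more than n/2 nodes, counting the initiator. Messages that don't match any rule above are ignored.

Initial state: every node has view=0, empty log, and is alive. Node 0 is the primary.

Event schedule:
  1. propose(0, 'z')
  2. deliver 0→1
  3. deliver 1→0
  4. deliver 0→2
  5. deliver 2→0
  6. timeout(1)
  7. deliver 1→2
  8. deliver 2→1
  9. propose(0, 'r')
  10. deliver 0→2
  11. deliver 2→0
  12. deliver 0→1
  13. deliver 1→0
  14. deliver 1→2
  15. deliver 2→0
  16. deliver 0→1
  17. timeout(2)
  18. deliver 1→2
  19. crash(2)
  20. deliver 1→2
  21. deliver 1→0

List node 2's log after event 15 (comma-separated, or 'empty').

e1 propose(0,'z'): ·
e2 deliver 0→1: 1[back,v=0,z]
e3 deliver 1→0: 0[prim,v=0,z]
e4 deliver 0→2: 2[back,v=0,z]
e5 deliver 2→0: ·
e6 timeout(1): 1[prim,v=1,z]
e7 deliver 1→2: 2[back,v=1,z]
e8 deliver 2→1: ·
e9 propose(0,'r'): ·
e10 deliver 0→2: ·
e11 deliver 2→0: ·
e12 deliver 0→1: ·
e13 deliver 1→0: 0[back,v=1,z]
e14 deliver 1→2: ·
e15 deliver 2→0: ·

z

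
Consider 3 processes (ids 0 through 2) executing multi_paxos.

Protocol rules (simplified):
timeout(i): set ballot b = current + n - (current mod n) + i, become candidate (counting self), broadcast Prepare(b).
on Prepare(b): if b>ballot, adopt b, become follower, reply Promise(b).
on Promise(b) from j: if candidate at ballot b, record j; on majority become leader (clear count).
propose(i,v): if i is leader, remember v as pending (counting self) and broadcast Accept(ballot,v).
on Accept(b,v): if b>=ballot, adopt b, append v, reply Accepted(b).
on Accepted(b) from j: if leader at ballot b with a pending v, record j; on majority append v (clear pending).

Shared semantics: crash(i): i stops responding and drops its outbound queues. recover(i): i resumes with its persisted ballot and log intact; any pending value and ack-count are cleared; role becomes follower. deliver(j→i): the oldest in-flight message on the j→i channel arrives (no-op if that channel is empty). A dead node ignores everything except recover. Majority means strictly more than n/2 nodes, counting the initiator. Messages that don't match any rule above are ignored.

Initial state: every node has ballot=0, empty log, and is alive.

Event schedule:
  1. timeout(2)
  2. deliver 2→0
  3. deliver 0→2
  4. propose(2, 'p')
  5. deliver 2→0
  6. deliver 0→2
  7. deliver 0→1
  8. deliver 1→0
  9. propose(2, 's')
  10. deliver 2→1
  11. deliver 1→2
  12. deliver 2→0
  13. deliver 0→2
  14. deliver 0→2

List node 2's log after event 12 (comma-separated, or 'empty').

1. timeout(2):  <2:cand b5 ->
2. deliver 2→0:  <0:foll b5 ->
3. deliver 0→2:  <2:lead b5 ->
4. propose(2,'p'):  nop
5. deliver 2→0:  <0:foll b5 p>
6. deliver 0→2:  <2:lead b5 p>
7. deliver 0→1:  nop
8. deliver 1→0:  nop
9. propose(2,'s'):  nop
10. deliver 2→1:  <1:foll b5 ->
11. deliver 1→2:  nop
12. deliver 2→0:  <0:foll b5 p,s>

p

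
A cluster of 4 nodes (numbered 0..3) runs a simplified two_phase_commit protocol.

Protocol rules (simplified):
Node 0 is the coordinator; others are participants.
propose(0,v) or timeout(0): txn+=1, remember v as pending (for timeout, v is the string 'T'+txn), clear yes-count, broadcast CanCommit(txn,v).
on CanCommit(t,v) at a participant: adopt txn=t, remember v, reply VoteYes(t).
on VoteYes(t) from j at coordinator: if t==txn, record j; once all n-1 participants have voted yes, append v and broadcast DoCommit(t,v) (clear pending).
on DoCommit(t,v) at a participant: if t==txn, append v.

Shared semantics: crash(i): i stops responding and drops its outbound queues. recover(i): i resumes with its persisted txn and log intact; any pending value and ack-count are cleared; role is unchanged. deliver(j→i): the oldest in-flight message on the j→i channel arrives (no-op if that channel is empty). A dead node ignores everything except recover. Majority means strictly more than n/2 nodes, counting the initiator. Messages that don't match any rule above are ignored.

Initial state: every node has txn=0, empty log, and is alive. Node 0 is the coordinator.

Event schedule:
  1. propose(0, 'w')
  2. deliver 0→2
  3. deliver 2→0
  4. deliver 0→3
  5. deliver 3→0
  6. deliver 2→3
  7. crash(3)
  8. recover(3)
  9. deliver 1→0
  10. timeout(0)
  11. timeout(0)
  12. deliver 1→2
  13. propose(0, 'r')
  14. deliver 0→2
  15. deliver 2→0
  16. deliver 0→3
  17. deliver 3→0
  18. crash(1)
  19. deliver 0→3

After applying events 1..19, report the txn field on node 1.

0

after 1 — propose(0,'w'): n0:coor/t1/[-]
after 2 — deliver 0→2: n2:part/t1/[-]
after 3 — deliver 2→0: ·
after 4 — deliver 0→3: n3:part/t1/[-]
after 5 — deliver 3→0: ·
after 6 — deliver 2→3: ·
after 7 — crash(3): n3:✗part/t1/[-]
after 8 — recover(3): n3:part/t1/[-]
after 9 — deliver 1→0: ·
after 10 — timeout(0): n0:coor/t2/[-]
after 11 — timeout(0): n0:coor/t3/[-]
after 12 — deliver 1→2: ·
after 13 — propose(0,'r'): n0:coor/t4/[-]
after 14 — deliver 0→2: n2:part/t2/[-]
after 15 — deliver 2→0: ·
after 16 — deliver 0→3: n3:part/t2/[-]
after 17 — deliver 3→0: ·
after 18 — crash(1): n1:✗part/t0/[-]
after 19 — deliver 0→3: n3:part/t3/[-]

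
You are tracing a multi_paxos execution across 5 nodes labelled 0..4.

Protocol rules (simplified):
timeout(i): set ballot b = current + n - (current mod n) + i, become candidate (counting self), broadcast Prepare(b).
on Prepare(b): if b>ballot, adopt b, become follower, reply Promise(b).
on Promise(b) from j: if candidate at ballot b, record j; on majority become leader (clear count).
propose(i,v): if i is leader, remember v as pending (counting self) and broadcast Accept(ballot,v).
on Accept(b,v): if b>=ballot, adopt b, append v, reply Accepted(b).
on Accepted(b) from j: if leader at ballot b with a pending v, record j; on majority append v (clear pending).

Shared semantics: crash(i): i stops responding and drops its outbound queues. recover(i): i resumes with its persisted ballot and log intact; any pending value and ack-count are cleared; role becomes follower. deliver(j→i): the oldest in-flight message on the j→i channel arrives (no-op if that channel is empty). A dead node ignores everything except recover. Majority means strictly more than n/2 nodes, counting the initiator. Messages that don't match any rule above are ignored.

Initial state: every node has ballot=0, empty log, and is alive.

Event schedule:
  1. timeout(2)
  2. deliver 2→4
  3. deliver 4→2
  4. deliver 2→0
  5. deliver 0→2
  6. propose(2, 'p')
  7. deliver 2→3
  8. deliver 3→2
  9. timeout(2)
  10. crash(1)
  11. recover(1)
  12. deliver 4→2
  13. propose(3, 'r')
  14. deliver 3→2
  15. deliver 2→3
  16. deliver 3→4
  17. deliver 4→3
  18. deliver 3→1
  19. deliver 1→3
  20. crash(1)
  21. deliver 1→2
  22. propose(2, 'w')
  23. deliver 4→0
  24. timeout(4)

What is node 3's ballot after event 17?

7

[1] timeout(2) → N2(cand b7 [-])
[2] deliver 2→4 → N4(foll b7 [-])
[3] deliver 4→2 → ∅
[4] deliver 2→0 → N0(foll b7 [-])
[5] deliver 0→2 → N2(lead b7 [-])
[6] propose(2,'p') → ∅
[7] deliver 2→3 → N3(foll b7 [-])
[8] deliver 3→2 → ∅
[9] timeout(2) → N2(cand b12 [-])
[10] crash(1) → N1(✗foll b0 [-])
[11] recover(1) → N1(foll b0 [-])
[12] deliver 4→2 → ∅
[13] propose(3,'r') → ∅
[14] deliver 3→2 → ∅
[15] deliver 2→3 → N3(foll b7 [p])
[16] deliver 3→4 → ∅
[17] deliver 4→3 → ∅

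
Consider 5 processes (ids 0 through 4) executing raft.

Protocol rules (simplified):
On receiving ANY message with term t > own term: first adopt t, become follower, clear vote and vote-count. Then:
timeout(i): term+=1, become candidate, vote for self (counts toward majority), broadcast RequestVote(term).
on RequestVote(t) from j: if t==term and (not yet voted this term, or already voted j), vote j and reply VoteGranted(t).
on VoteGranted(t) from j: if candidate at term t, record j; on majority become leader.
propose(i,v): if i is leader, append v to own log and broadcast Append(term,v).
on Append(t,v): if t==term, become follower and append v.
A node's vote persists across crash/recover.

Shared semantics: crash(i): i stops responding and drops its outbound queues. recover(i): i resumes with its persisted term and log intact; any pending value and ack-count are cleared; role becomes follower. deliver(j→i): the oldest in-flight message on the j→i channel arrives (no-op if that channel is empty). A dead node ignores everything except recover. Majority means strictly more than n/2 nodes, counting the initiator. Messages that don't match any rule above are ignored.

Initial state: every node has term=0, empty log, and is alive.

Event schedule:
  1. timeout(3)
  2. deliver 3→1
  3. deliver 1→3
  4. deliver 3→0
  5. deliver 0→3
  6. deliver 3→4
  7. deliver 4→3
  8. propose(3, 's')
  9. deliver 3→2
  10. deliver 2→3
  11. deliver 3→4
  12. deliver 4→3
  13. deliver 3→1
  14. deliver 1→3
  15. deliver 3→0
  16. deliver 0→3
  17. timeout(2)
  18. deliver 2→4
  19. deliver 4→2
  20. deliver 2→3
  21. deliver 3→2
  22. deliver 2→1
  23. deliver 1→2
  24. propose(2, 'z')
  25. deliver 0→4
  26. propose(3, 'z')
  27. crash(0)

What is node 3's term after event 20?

e1 timeout(3): 3[cand,t=1,-]
e2 deliver 3→1: 1[foll,t=1,-]
e3 deliver 1→3: ·
e4 deliver 3→0: 0[foll,t=1,-]
e5 deliver 0→3: 3[lead,t=1,-]
e6 deliver 3→4: 4[foll,t=1,-]
e7 deliver 4→3: ·
e8 propose(3,'s'): 3[lead,t=1,s]
e9 deliver 3→2: 2[foll,t=1,-]
e10 deliver 2→3: ·
e11 deliver 3→4: 4[foll,t=1,s]
e12 deliver 4→3: ·
e13 deliver 3→1: 1[foll,t=1,s]
e14 deliver 1→3: ·
e15 deliver 3→0: 0[foll,t=1,s]
e16 deliver 0→3: ·
e17 timeout(2): 2[cand,t=2,-]
e18 deliver 2→4: 4[foll,t=2,s]
e19 deliver 4→2: ·
e20 deliver 2→3: 3[foll,t=2,s]

2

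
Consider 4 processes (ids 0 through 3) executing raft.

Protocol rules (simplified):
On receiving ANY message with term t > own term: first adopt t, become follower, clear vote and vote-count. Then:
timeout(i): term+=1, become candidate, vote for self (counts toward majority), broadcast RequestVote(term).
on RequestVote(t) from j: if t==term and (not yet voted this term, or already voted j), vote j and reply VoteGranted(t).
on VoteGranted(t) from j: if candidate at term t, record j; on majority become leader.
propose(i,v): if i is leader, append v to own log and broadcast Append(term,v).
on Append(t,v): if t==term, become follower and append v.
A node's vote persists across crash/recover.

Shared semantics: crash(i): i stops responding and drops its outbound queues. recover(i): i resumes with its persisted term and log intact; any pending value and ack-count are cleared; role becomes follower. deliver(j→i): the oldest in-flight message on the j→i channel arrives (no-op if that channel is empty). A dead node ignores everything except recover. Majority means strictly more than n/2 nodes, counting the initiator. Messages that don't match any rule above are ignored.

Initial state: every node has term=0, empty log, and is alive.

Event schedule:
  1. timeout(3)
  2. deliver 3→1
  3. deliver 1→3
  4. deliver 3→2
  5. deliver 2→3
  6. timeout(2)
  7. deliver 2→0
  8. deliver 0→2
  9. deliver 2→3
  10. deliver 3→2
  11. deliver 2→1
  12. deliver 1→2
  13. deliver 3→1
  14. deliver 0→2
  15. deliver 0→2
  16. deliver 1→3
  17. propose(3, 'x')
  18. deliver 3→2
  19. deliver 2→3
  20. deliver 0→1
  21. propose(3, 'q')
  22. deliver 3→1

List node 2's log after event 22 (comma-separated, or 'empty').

after 1 — timeout(3): n3:cand/t1/[-]
after 2 — deliver 3→1: n1:foll/t1/[-]
after 3 — deliver 1→3: ·
after 4 — deliver 3→2: n2:foll/t1/[-]
after 5 — deliver 2→3: n3:lead/t1/[-]
after 6 — timeout(2): n2:cand/t2/[-]
after 7 — deliver 2→0: n0:foll/t2/[-]
after 8 — deliver 0→2: ·
after 9 — deliver 2→3: n3:foll/t2/[-]
after 10 — deliver 3→2: n2:lead/t2/[-]
after 11 — deliver 2→1: n1:foll/t2/[-]
after 12 — deliver 1→2: ·
after 13 — deliver 3→1: ·
after 14 — deliver 0→2: ·
after 15 — deliver 0→2: ·
after 16 — deliver 1→3: ·
after 17 — propose(3,'x'): ·
after 18 — deliver 3→2: ·
after 19 — deliver 2→3: ·
after 20 — deliver 0→1: ·
after 21 — propose(3,'q'): ·
after 22 — deliver 3→1: ·

empty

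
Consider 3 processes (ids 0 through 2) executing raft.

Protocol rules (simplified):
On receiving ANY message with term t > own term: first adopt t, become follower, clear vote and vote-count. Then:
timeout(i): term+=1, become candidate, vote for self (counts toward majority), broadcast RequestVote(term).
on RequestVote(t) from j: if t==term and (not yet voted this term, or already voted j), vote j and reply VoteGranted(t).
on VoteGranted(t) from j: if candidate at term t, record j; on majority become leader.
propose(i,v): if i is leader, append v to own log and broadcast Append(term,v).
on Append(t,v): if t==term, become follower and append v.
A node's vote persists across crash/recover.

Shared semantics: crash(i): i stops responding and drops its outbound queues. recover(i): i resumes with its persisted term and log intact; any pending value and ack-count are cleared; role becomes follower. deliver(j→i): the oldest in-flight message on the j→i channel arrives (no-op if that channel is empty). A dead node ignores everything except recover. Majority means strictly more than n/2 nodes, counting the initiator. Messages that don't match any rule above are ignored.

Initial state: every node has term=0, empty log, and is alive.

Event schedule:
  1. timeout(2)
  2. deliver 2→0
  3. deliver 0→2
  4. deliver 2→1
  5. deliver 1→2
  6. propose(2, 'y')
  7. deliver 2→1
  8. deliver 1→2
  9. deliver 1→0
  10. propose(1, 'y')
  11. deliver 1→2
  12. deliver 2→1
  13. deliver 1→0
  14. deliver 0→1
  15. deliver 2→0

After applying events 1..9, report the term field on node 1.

1

e1 timeout(2): 2[cand,t=1,-]
e2 deliver 2→0: 0[foll,t=1,-]
e3 deliver 0→2: 2[lead,t=1,-]
e4 deliver 2→1: 1[foll,t=1,-]
e5 deliver 1→2: ·
e6 propose(2,'y'): 2[lead,t=1,y]
e7 deliver 2→1: 1[foll,t=1,y]
e8 deliver 1→2: ·
e9 deliver 1→0: ·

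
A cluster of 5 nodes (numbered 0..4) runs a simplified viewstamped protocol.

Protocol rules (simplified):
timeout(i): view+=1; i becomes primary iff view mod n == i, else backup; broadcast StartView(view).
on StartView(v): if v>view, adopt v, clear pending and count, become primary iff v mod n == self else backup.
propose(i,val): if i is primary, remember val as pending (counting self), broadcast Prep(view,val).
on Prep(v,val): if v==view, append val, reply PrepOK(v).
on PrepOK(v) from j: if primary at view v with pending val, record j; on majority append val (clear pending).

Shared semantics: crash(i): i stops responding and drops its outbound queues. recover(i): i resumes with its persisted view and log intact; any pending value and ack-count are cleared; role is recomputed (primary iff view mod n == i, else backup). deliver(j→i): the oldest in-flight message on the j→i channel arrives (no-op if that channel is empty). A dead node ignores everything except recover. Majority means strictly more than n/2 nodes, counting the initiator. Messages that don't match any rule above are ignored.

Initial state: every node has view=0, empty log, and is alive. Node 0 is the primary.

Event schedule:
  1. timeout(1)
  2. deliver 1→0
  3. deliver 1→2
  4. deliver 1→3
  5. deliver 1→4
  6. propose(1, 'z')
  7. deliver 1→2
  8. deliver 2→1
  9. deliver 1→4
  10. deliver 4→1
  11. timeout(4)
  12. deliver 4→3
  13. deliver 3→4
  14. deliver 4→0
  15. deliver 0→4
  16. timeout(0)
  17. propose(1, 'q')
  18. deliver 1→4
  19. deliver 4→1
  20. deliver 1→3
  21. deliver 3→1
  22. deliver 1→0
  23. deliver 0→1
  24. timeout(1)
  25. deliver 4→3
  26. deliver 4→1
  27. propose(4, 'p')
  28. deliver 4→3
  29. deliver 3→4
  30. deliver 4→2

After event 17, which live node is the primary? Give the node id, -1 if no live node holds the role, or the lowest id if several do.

e1 timeout(1): 1[prim,v=1,-]
e2 deliver 1→0: 0[back,v=1,-]
e3 deliver 1→2: 2[back,v=1,-]
e4 deliver 1→3: 3[back,v=1,-]
e5 deliver 1→4: 4[back,v=1,-]
e6 propose(1,'z'): ·
e7 deliver 1→2: 2[back,v=1,z]
e8 deliver 2→1: ·
e9 deliver 1→4: 4[back,v=1,z]
e10 deliver 4→1: 1[prim,v=1,z]
e11 timeout(4): 4[back,v=2,z]
e12 deliver 4→3: 3[back,v=2,-]
e13 deliver 3→4: ·
e14 deliver 4→0: 0[back,v=2,-]
e15 deliver 0→4: ·
e16 timeout(0): 0[back,v=3,-]
e17 propose(1,'q'): ·

1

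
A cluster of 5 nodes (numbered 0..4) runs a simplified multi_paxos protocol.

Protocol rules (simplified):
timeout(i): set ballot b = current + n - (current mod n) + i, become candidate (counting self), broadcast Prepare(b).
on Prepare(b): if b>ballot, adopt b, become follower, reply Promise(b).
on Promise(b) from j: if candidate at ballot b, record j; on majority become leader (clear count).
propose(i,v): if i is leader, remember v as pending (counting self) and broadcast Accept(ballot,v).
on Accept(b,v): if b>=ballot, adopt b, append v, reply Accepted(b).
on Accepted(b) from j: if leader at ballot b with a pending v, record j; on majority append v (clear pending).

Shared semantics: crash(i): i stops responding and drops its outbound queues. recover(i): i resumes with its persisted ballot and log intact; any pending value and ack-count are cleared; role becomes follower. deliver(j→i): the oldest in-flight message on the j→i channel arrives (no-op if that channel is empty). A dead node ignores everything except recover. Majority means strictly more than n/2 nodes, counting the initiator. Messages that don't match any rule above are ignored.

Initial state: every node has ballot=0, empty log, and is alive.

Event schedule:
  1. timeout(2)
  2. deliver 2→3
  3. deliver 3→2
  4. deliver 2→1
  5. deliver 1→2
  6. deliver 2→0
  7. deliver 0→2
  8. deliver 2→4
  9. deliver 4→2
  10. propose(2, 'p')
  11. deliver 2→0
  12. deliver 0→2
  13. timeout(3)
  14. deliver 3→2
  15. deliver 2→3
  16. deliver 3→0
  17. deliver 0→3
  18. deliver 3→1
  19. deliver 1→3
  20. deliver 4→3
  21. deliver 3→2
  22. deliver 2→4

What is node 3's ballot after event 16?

13

step 1 timeout(2): 2={cand,b=7,log=-}
step 2 deliver 2→3: 3={foll,b=7,log=-}
step 3 deliver 3→2: —
step 4 deliver 2→1: 1={foll,b=7,log=-}
step 5 deliver 1→2: 2={lead,b=7,log=-}
step 6 deliver 2→0: 0={foll,b=7,log=-}
step 7 deliver 0→2: —
step 8 deliver 2→4: 4={foll,b=7,log=-}
step 9 deliver 4→2: —
step 10 propose(2,'p'): —
step 11 deliver 2→0: 0={foll,b=7,log=p}
step 12 deliver 0→2: —
step 13 timeout(3): 3={cand,b=13,log=-}
step 14 deliver 3→2: 2={foll,b=13,log=-}
step 15 deliver 2→3: —
step 16 deliver 3→0: 0={foll,b=13,log=p}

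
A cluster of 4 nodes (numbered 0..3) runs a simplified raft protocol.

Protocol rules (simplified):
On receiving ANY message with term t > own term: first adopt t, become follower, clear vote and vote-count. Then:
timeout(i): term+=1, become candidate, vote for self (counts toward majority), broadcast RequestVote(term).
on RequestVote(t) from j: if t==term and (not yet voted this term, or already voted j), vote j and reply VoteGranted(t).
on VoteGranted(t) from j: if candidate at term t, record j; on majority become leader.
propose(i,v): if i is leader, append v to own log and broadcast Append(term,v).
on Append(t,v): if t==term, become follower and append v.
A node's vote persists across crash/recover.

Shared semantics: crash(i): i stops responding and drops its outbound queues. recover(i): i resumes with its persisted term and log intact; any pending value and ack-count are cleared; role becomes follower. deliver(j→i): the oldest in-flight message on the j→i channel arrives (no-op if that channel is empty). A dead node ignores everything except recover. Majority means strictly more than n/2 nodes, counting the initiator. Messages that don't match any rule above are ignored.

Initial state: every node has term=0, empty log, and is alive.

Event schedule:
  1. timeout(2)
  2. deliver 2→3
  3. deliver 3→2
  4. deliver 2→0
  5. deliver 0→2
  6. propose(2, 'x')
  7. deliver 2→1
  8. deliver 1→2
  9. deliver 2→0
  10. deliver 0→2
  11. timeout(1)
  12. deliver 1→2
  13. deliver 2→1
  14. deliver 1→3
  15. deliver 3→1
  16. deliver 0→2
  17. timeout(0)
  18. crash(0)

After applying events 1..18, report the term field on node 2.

e1 timeout(2): 2[cand,t=1,-]
e2 deliver 2→3: 3[foll,t=1,-]
e3 deliver 3→2: ·
e4 deliver 2→0: 0[foll,t=1,-]
e5 deliver 0→2: 2[lead,t=1,-]
e6 propose(2,'x'): 2[lead,t=1,x]
e7 deliver 2→1: 1[foll,t=1,-]
e8 deliver 1→2: ·
e9 deliver 2→0: 0[foll,t=1,x]
e10 deliver 0→2: ·
e11 timeout(1): 1[cand,t=2,-]
e12 deliver 1→2: 2[foll,t=2,x]
e13 deliver 2→1: ·
e14 deliver 1→3: 3[foll,t=2,-]
e15 deliver 3→1: ·
e16 deliver 0→2: ·
e17 timeout(0): 0[cand,t=2,x]
e18 crash(0): 0[✗cand,t=2,x]

2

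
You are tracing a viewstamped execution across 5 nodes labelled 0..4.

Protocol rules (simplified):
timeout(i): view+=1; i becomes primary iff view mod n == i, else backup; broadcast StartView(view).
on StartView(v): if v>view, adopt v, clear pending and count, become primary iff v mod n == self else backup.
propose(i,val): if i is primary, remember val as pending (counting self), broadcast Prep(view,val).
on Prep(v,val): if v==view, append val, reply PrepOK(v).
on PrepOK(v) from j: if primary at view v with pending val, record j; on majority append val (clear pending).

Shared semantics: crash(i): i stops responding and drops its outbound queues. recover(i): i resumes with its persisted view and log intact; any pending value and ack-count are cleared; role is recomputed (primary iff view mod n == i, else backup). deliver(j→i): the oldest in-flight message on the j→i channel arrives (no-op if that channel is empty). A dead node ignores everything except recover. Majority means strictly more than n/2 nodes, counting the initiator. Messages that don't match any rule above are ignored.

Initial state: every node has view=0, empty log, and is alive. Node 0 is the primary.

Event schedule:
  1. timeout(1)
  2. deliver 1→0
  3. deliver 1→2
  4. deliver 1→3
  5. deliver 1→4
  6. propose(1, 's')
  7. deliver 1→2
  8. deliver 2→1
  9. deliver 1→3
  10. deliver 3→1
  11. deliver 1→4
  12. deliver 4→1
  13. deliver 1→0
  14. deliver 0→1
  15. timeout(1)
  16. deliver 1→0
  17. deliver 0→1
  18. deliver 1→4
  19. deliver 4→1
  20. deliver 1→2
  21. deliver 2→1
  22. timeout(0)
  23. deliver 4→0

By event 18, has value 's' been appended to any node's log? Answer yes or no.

e1 timeout(1): 1[prim,v=1,-]
e2 deliver 1→0: 0[back,v=1,-]
e3 deliver 1→2: 2[back,v=1,-]
e4 deliver 1→3: 3[back,v=1,-]
e5 deliver 1→4: 4[back,v=1,-]
e6 propose(1,'s'): ·
e7 deliver 1→2: 2[back,v=1,s]
e8 deliver 2→1: ·
e9 deliver 1→3: 3[back,v=1,s]
e10 deliver 3→1: 1[prim,v=1,s]
e11 deliver 1→4: 4[back,v=1,s]
e12 deliver 4→1: ·
e13 deliver 1→0: 0[back,v=1,s]
e14 deliver 0→1: ·
e15 timeout(1): 1[back,v=2,s]
e16 deliver 1→0: 0[back,v=2,s]
e17 deliver 0→1: ·
e18 deliver 1→4: 4[back,v=2,s]

yes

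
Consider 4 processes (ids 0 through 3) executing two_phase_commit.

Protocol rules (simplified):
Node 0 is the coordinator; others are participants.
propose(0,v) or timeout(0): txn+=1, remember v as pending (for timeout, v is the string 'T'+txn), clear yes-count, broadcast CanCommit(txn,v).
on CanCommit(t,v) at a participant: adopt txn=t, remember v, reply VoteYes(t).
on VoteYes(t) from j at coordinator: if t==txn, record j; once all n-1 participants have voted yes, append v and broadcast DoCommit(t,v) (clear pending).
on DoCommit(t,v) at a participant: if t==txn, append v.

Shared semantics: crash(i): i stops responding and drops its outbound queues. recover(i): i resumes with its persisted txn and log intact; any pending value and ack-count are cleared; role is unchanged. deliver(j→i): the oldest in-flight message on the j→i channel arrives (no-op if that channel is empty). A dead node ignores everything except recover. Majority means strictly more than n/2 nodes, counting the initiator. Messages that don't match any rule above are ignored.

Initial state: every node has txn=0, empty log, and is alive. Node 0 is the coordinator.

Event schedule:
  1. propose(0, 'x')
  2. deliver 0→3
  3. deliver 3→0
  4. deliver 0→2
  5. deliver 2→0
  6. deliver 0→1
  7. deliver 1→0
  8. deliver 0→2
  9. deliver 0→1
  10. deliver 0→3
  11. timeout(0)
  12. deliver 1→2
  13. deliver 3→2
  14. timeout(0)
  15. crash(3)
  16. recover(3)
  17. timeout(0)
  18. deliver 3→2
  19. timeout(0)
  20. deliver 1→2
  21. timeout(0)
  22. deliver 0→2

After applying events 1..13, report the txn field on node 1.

1

e1 propose(0,'x'): 0[coor,t=1,-]
e2 deliver 0→3: 3[part,t=1,-]
e3 deliver 3→0: ·
e4 deliver 0→2: 2[part,t=1,-]
e5 deliver 2→0: ·
e6 deliver 0→1: 1[part,t=1,-]
e7 deliver 1→0: 0[coor,t=1,x]
e8 deliver 0→2: 2[part,t=1,x]
e9 deliver 0→1: 1[part,t=1,x]
e10 deliver 0→3: 3[part,t=1,x]
e11 timeout(0): 0[coor,t=2,x]
e12 deliver 1→2: ·
e13 deliver 3→2: ·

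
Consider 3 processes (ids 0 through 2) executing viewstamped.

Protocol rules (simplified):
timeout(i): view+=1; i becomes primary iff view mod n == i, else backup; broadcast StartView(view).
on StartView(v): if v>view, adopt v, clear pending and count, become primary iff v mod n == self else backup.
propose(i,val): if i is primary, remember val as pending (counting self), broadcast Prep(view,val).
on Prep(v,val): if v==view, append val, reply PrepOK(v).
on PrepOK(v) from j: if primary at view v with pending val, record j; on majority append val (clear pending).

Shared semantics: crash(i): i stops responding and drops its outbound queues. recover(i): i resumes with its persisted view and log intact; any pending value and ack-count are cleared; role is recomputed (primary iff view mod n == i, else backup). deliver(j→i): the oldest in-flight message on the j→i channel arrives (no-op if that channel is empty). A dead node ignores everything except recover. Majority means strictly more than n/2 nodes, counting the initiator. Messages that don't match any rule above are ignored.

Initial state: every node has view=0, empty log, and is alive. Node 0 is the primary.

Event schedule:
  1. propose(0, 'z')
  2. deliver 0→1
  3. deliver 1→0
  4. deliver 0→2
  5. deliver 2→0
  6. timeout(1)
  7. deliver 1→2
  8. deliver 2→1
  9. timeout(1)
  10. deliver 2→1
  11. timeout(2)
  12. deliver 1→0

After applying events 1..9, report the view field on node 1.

2

step 1 propose(0,'z'): —
step 2 deliver 0→1: 1={back,v=0,log=z}
step 3 deliver 1→0: 0={prim,v=0,log=z}
step 4 deliver 0→2: 2={back,v=0,log=z}
step 5 deliver 2→0: —
step 6 timeout(1): 1={prim,v=1,log=z}
step 7 deliver 1→2: 2={back,v=1,log=z}
step 8 deliver 2→1: —
step 9 timeout(1): 1={back,v=2,log=z}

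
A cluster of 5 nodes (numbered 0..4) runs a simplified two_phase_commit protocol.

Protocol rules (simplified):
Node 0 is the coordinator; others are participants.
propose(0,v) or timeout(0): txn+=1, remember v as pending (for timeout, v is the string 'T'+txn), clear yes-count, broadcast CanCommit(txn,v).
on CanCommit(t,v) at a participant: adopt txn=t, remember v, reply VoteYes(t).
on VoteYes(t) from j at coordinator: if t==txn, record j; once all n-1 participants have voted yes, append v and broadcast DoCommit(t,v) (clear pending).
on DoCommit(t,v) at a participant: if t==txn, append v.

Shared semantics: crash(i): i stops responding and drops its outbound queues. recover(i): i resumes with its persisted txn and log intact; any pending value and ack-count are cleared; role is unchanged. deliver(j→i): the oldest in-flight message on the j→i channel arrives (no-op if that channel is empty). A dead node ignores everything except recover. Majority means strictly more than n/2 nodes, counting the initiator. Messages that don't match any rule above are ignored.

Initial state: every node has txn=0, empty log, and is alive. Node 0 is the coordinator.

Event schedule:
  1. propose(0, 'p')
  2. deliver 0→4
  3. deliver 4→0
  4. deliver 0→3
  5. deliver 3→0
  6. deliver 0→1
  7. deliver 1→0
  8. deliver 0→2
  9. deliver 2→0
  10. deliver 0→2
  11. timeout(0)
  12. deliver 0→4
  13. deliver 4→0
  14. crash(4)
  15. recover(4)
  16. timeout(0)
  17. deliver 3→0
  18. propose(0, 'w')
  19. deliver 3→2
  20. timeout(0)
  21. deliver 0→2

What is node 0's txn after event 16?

3

e1 propose(0,'p'): 0[coor,t=1,-]
e2 deliver 0→4: 4[part,t=1,-]
e3 deliver 4→0: ·
e4 deliver 0→3: 3[part,t=1,-]
e5 deliver 3→0: ·
e6 deliver 0→1: 1[part,t=1,-]
e7 deliver 1→0: ·
e8 deliver 0→2: 2[part,t=1,-]
e9 deliver 2→0: 0[coor,t=1,p]
e10 deliver 0→2: 2[part,t=1,p]
e11 timeout(0): 0[coor,t=2,p]
e12 deliver 0→4: 4[part,t=1,p]
e13 deliver 4→0: ·
e14 crash(4): 4[✗part,t=1,p]
e15 recover(4): 4[part,t=1,p]
e16 timeout(0): 0[coor,t=3,p]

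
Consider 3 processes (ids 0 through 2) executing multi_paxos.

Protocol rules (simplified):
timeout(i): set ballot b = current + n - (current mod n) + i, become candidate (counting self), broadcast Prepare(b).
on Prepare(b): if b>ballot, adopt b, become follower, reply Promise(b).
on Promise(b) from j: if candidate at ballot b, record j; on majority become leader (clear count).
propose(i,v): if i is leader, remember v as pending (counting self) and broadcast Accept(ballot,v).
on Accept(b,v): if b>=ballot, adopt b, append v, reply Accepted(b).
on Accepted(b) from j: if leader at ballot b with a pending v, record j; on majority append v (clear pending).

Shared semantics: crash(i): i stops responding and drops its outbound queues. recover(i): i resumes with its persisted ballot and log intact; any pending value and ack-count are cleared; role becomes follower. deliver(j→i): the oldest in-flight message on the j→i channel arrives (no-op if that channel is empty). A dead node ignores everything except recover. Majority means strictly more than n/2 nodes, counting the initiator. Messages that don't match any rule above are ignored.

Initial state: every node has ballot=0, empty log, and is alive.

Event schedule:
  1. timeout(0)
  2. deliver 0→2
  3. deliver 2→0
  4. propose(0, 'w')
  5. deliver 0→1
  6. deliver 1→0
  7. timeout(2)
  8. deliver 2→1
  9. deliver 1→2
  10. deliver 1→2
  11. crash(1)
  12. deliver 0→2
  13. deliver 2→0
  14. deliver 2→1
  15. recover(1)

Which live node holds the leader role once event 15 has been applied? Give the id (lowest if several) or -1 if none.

2

e1 timeout(0): 0[cand,b=3,-]
e2 deliver 0→2: 2[foll,b=3,-]
e3 deliver 2→0: 0[lead,b=3,-]
e4 propose(0,'w'): ·
e5 deliver 0→1: 1[foll,b=3,-]
e6 deliver 1→0: ·
e7 timeout(2): 2[cand,b=8,-]
e8 deliver 2→1: 1[foll,b=8,-]
e9 deliver 1→2: 2[lead,b=8,-]
e10 deliver 1→2: ·
e11 crash(1): 1[✗foll,b=8,-]
e12 deliver 0→2: ·
e13 deliver 2→0: 0[foll,b=8,-]
e14 deliver 2→1: ·
e15 recover(1): 1[foll,b=8,-]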